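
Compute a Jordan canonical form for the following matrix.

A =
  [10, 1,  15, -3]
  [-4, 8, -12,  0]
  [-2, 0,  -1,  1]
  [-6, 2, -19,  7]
J_2(6) ⊕ J_2(6)

The characteristic polynomial is
  det(x·I − A) = x^4 - 24*x^3 + 216*x^2 - 864*x + 1296 = (x - 6)^4

Eigenvalues and multiplicities (the geometric multiplicity of λ is n − rank(A − λI), which equals the number of Jordan blocks for λ):
  λ = 6: algebraic multiplicity = 4, geometric multiplicity = 2

Determining the block sizes for each eigenvalue:
  λ = 6: with am = 4 and gm = 2, the partition is not yet determined (e.g. several partitions of 4 into 2 parts exist). Let N = A − (6)·I. Computing rank(N^1) = 2, rank(N^2) = 0; the number of blocks of size ≥ j is rank(N^{j−1}) − rank(N^j), giving [2, 2]. So we have 2 block(s) of size 2 → block sizes [2, 2]

Assembling the blocks gives a Jordan form
J =
  [6, 1, 0, 0]
  [0, 6, 0, 0]
  [0, 0, 6, 1]
  [0, 0, 0, 6]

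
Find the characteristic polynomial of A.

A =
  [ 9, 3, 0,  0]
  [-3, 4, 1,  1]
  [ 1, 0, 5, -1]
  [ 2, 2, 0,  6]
x^4 - 24*x^3 + 216*x^2 - 864*x + 1296

Expanding det(x·I − A) (e.g. by cofactor expansion or by noting that A is similar to its Jordan form J, which has the same characteristic polynomial as A) gives
  χ_A(x) = x^4 - 24*x^3 + 216*x^2 - 864*x + 1296
which factors as (x - 6)^4. The eigenvalues (with algebraic multiplicities) are λ = 6 with multiplicity 4.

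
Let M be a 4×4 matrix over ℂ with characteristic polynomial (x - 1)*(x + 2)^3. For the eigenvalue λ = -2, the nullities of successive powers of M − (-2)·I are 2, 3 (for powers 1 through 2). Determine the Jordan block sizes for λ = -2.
Block sizes for λ = -2: [2, 1]

From the dimensions of kernels of powers, the number of Jordan blocks of size at least j is d_j − d_{j−1} where d_j = dim ker(N^j) (with d_0 = 0). Computing the differences gives [2, 1].
The number of blocks of size exactly k is (#blocks of size ≥ k) − (#blocks of size ≥ k + 1), so the partition is: 1 block(s) of size 1, 1 block(s) of size 2.
In nonincreasing order the block sizes are [2, 1].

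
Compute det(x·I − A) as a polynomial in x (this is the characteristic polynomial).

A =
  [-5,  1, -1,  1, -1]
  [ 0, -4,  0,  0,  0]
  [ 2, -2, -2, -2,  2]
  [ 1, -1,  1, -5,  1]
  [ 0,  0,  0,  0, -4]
x^5 + 20*x^4 + 160*x^3 + 640*x^2 + 1280*x + 1024

Expanding det(x·I − A) (e.g. by cofactor expansion or by noting that A is similar to its Jordan form J, which has the same characteristic polynomial as A) gives
  χ_A(x) = x^5 + 20*x^4 + 160*x^3 + 640*x^2 + 1280*x + 1024
which factors as (x + 4)^5. The eigenvalues (with algebraic multiplicities) are λ = -4 with multiplicity 5.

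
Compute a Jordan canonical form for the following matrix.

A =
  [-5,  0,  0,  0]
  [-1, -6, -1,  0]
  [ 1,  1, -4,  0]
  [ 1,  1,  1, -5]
J_2(-5) ⊕ J_1(-5) ⊕ J_1(-5)

The characteristic polynomial is
  det(x·I − A) = x^4 + 20*x^3 + 150*x^2 + 500*x + 625 = (x + 5)^4

Eigenvalues and multiplicities (the geometric multiplicity of λ is n − rank(A − λI), which equals the number of Jordan blocks for λ):
  λ = -5: algebraic multiplicity = 4, geometric multiplicity = 3

Determining the block sizes for each eigenvalue:
  λ = -5: 3 blocks summing to 4 forces exactly one block of size 2 and the rest size 1 → block sizes [2, 1, 1]

Assembling the blocks gives a Jordan form
J =
  [-5,  1,  0,  0]
  [ 0, -5,  0,  0]
  [ 0,  0, -5,  0]
  [ 0,  0,  0, -5]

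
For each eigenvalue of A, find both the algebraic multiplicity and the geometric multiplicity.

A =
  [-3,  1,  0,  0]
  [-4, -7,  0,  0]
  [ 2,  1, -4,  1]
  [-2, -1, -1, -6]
λ = -5: alg = 4, geom = 2

Step 1 — factor the characteristic polynomial to read off the algebraic multiplicities:
  χ_A(x) = (x + 5)^4

Step 2 — compute geometric multiplicities via the rank-nullity identity g(λ) = n − rank(A − λI):
  rank(A − (-5)·I) = 2, so dim ker(A − (-5)·I) = n − 2 = 2

Summary:
  λ = -5: algebraic multiplicity = 4, geometric multiplicity = 2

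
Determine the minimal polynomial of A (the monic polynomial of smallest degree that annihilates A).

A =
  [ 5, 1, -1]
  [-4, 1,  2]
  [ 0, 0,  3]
x^2 - 6*x + 9

The characteristic polynomial is χ_A(x) = (x - 3)^3, so the eigenvalues are known. The minimal polynomial is
  m_A(x) = Π_λ (x − λ)^{k_λ}
where k_λ is the size of the *largest* Jordan block for λ (equivalently, the smallest k with (A − λI)^k v = 0 for every generalised eigenvector v of λ).

  λ = 3: largest Jordan block has size 2, contributing (x − 3)^2

So m_A(x) = (x - 3)^2 = x^2 - 6*x + 9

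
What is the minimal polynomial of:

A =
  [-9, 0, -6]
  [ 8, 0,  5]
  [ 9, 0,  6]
x^3 + 3*x^2

The characteristic polynomial is χ_A(x) = x^2*(x + 3), so the eigenvalues are known. The minimal polynomial is
  m_A(x) = Π_λ (x − λ)^{k_λ}
where k_λ is the size of the *largest* Jordan block for λ (equivalently, the smallest k with (A − λI)^k v = 0 for every generalised eigenvector v of λ).

  λ = -3: largest Jordan block has size 1, contributing (x + 3)
  λ = 0: largest Jordan block has size 2, contributing (x − 0)^2

So m_A(x) = x^2*(x + 3) = x^3 + 3*x^2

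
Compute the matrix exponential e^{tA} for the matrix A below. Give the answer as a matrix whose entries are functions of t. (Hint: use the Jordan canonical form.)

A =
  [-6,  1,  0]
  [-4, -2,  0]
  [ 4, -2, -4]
e^{tA} =
  [-2*t*exp(-4*t) + exp(-4*t), t*exp(-4*t), 0]
  [-4*t*exp(-4*t), 2*t*exp(-4*t) + exp(-4*t), 0]
  [4*t*exp(-4*t), -2*t*exp(-4*t), exp(-4*t)]

Strategy: write A = P · J · P⁻¹ where J is a Jordan canonical form, so e^{tA} = P · e^{tJ} · P⁻¹, and e^{tJ} can be computed block-by-block.

A has Jordan form
J =
  [-4,  1,  0]
  [ 0, -4,  0]
  [ 0,  0, -4]
(up to reordering of blocks).

Per-block formulas:
  For a 1×1 block at λ = -4: exp(t · [-4]) = [e^(-4t)].
  For a 2×2 Jordan block J_2(-4): exp(t · J_2(-4)) = e^(-4t)·(I + t·N), where N is the 2×2 nilpotent shift.

After assembling e^{tJ} and conjugating by P, we get:

e^{tA} =
  [-2*t*exp(-4*t) + exp(-4*t), t*exp(-4*t), 0]
  [-4*t*exp(-4*t), 2*t*exp(-4*t) + exp(-4*t), 0]
  [4*t*exp(-4*t), -2*t*exp(-4*t), exp(-4*t)]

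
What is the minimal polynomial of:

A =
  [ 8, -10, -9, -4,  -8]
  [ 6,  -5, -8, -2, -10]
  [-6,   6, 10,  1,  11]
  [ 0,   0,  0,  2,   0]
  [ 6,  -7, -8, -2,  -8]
x^4 - 5*x^3 + 6*x^2 + 4*x - 8

The characteristic polynomial is χ_A(x) = (x - 2)^4*(x + 1), so the eigenvalues are known. The minimal polynomial is
  m_A(x) = Π_λ (x − λ)^{k_λ}
where k_λ is the size of the *largest* Jordan block for λ (equivalently, the smallest k with (A − λI)^k v = 0 for every generalised eigenvector v of λ).

  λ = -1: largest Jordan block has size 1, contributing (x + 1)
  λ = 2: largest Jordan block has size 3, contributing (x − 2)^3

So m_A(x) = (x - 2)^3*(x + 1) = x^4 - 5*x^3 + 6*x^2 + 4*x - 8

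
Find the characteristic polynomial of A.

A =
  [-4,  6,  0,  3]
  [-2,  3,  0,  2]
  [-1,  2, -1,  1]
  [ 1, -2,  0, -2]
x^4 + 4*x^3 + 6*x^2 + 4*x + 1

Expanding det(x·I − A) (e.g. by cofactor expansion or by noting that A is similar to its Jordan form J, which has the same characteristic polynomial as A) gives
  χ_A(x) = x^4 + 4*x^3 + 6*x^2 + 4*x + 1
which factors as (x + 1)^4. The eigenvalues (with algebraic multiplicities) are λ = -1 with multiplicity 4.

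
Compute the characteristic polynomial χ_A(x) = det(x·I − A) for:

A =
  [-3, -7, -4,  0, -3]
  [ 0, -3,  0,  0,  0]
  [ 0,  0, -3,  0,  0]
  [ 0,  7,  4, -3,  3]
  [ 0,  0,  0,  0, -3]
x^5 + 15*x^4 + 90*x^3 + 270*x^2 + 405*x + 243

Expanding det(x·I − A) (e.g. by cofactor expansion or by noting that A is similar to its Jordan form J, which has the same characteristic polynomial as A) gives
  χ_A(x) = x^5 + 15*x^4 + 90*x^3 + 270*x^2 + 405*x + 243
which factors as (x + 3)^5. The eigenvalues (with algebraic multiplicities) are λ = -3 with multiplicity 5.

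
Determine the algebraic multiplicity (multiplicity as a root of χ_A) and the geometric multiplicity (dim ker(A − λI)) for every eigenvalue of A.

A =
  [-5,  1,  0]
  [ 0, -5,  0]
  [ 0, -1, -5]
λ = -5: alg = 3, geom = 2

Step 1 — factor the characteristic polynomial to read off the algebraic multiplicities:
  χ_A(x) = (x + 5)^3

Step 2 — compute geometric multiplicities via the rank-nullity identity g(λ) = n − rank(A − λI):
  rank(A − (-5)·I) = 1, so dim ker(A − (-5)·I) = n − 1 = 2

Summary:
  λ = -5: algebraic multiplicity = 3, geometric multiplicity = 2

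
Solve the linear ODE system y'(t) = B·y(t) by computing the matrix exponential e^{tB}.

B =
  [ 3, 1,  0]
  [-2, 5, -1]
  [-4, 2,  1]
e^{tB} =
  [-t^2*exp(3*t) + exp(3*t), t^2*exp(3*t) + t*exp(3*t), -t^2*exp(3*t)/2]
  [-2*t*exp(3*t), 2*t*exp(3*t) + exp(3*t), -t*exp(3*t)]
  [2*t^2*exp(3*t) - 4*t*exp(3*t), -2*t^2*exp(3*t) + 2*t*exp(3*t), t^2*exp(3*t) - 2*t*exp(3*t) + exp(3*t)]

Strategy: write B = P · J · P⁻¹ where J is a Jordan canonical form, so e^{tB} = P · e^{tJ} · P⁻¹, and e^{tJ} can be computed block-by-block.

B has Jordan form
J =
  [3, 1, 0]
  [0, 3, 1]
  [0, 0, 3]
(up to reordering of blocks).

Per-block formulas:
  For a 3×3 Jordan block J_3(3): exp(t · J_3(3)) = e^(3t)·(I + t·N + (t^2/2)·N^2), where N is the 3×3 nilpotent shift.

After assembling e^{tJ} and conjugating by P, we get:

e^{tB} =
  [-t^2*exp(3*t) + exp(3*t), t^2*exp(3*t) + t*exp(3*t), -t^2*exp(3*t)/2]
  [-2*t*exp(3*t), 2*t*exp(3*t) + exp(3*t), -t*exp(3*t)]
  [2*t^2*exp(3*t) - 4*t*exp(3*t), -2*t^2*exp(3*t) + 2*t*exp(3*t), t^2*exp(3*t) - 2*t*exp(3*t) + exp(3*t)]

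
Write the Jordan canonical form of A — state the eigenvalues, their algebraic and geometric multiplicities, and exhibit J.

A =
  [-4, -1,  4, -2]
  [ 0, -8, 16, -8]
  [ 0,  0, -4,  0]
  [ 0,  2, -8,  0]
J_2(-4) ⊕ J_1(-4) ⊕ J_1(-4)

The characteristic polynomial is
  det(x·I − A) = x^4 + 16*x^3 + 96*x^2 + 256*x + 256 = (x + 4)^4

Eigenvalues and multiplicities (the geometric multiplicity of λ is n − rank(A − λI), which equals the number of Jordan blocks for λ):
  λ = -4: algebraic multiplicity = 4, geometric multiplicity = 3

Determining the block sizes for each eigenvalue:
  λ = -4: 3 blocks summing to 4 forces exactly one block of size 2 and the rest size 1 → block sizes [2, 1, 1]

Assembling the blocks gives a Jordan form
J =
  [-4,  1,  0,  0]
  [ 0, -4,  0,  0]
  [ 0,  0, -4,  0]
  [ 0,  0,  0, -4]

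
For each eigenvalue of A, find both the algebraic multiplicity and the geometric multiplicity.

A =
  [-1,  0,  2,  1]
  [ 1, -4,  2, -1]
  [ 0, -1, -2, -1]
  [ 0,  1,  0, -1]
λ = -2: alg = 4, geom = 2

Step 1 — factor the characteristic polynomial to read off the algebraic multiplicities:
  χ_A(x) = (x + 2)^4

Step 2 — compute geometric multiplicities via the rank-nullity identity g(λ) = n − rank(A − λI):
  rank(A − (-2)·I) = 2, so dim ker(A − (-2)·I) = n − 2 = 2

Summary:
  λ = -2: algebraic multiplicity = 4, geometric multiplicity = 2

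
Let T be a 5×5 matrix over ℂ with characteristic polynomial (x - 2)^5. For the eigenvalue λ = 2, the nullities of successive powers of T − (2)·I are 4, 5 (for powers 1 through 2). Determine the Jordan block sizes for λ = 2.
Block sizes for λ = 2: [2, 1, 1, 1]

From the dimensions of kernels of powers, the number of Jordan blocks of size at least j is d_j − d_{j−1} where d_j = dim ker(N^j) (with d_0 = 0). Computing the differences gives [4, 1].
The number of blocks of size exactly k is (#blocks of size ≥ k) − (#blocks of size ≥ k + 1), so the partition is: 3 block(s) of size 1, 1 block(s) of size 2.
In nonincreasing order the block sizes are [2, 1, 1, 1].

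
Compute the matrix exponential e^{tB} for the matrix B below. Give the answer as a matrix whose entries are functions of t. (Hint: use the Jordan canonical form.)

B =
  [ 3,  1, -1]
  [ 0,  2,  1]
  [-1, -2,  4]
e^{tB} =
  [t^2*exp(3*t)/2 + exp(3*t), t^2*exp(3*t)/2 + t*exp(3*t), -t*exp(3*t)]
  [-t^2*exp(3*t)/2, -t^2*exp(3*t)/2 - t*exp(3*t) + exp(3*t), t*exp(3*t)]
  [-t^2*exp(3*t)/2 - t*exp(3*t), -t^2*exp(3*t)/2 - 2*t*exp(3*t), t*exp(3*t) + exp(3*t)]

Strategy: write B = P · J · P⁻¹ where J is a Jordan canonical form, so e^{tB} = P · e^{tJ} · P⁻¹, and e^{tJ} can be computed block-by-block.

B has Jordan form
J =
  [3, 1, 0]
  [0, 3, 1]
  [0, 0, 3]
(up to reordering of blocks).

Per-block formulas:
  For a 3×3 Jordan block J_3(3): exp(t · J_3(3)) = e^(3t)·(I + t·N + (t^2/2)·N^2), where N is the 3×3 nilpotent shift.

After assembling e^{tJ} and conjugating by P, we get:

e^{tB} =
  [t^2*exp(3*t)/2 + exp(3*t), t^2*exp(3*t)/2 + t*exp(3*t), -t*exp(3*t)]
  [-t^2*exp(3*t)/2, -t^2*exp(3*t)/2 - t*exp(3*t) + exp(3*t), t*exp(3*t)]
  [-t^2*exp(3*t)/2 - t*exp(3*t), -t^2*exp(3*t)/2 - 2*t*exp(3*t), t*exp(3*t) + exp(3*t)]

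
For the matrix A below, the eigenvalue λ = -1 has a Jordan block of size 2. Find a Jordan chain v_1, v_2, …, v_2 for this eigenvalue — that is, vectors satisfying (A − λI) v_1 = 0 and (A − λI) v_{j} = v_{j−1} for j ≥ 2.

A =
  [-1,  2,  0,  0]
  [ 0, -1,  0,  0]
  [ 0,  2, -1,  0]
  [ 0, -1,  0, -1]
A Jordan chain for λ = -1 of length 2:
v_1 = (2, 0, 2, -1)ᵀ
v_2 = (0, 1, 0, 0)ᵀ

Let N = A − (-1)·I. We want v_2 with N^2 v_2 = 0 but N^1 v_2 ≠ 0; then v_{j-1} := N · v_j for j = 2, …, 2.

Pick v_2 = (0, 1, 0, 0)ᵀ.
Then v_1 = N · v_2 = (2, 0, 2, -1)ᵀ.

Sanity check: (A − (-1)·I) v_1 = (0, 0, 0, 0)ᵀ = 0. ✓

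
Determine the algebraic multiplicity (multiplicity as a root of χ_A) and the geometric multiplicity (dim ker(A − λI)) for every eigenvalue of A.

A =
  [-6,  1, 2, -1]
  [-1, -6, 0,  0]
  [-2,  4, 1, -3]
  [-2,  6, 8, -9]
λ = -5: alg = 4, geom = 2

Step 1 — factor the characteristic polynomial to read off the algebraic multiplicities:
  χ_A(x) = (x + 5)^4

Step 2 — compute geometric multiplicities via the rank-nullity identity g(λ) = n − rank(A − λI):
  rank(A − (-5)·I) = 2, so dim ker(A − (-5)·I) = n − 2 = 2

Summary:
  λ = -5: algebraic multiplicity = 4, geometric multiplicity = 2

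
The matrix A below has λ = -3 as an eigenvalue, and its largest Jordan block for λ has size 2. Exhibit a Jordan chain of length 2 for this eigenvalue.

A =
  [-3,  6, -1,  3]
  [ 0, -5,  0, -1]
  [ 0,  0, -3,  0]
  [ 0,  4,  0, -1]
A Jordan chain for λ = -3 of length 2:
v_1 = (6, -2, 0, 4)ᵀ
v_2 = (0, 1, 0, 0)ᵀ

Let N = A − (-3)·I. We want v_2 with N^2 v_2 = 0 but N^1 v_2 ≠ 0; then v_{j-1} := N · v_j for j = 2, …, 2.

Pick v_2 = (0, 1, 0, 0)ᵀ.
Then v_1 = N · v_2 = (6, -2, 0, 4)ᵀ.

Sanity check: (A − (-3)·I) v_1 = (0, 0, 0, 0)ᵀ = 0. ✓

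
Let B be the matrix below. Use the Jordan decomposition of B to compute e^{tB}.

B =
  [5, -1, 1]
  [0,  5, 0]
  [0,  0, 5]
e^{tB} =
  [exp(5*t), -t*exp(5*t), t*exp(5*t)]
  [0, exp(5*t), 0]
  [0, 0, exp(5*t)]

Strategy: write B = P · J · P⁻¹ where J is a Jordan canonical form, so e^{tB} = P · e^{tJ} · P⁻¹, and e^{tJ} can be computed block-by-block.

B has Jordan form
J =
  [5, 1, 0]
  [0, 5, 0]
  [0, 0, 5]
(up to reordering of blocks).

Per-block formulas:
  For a 1×1 block at λ = 5: exp(t · [5]) = [e^(5t)].
  For a 2×2 Jordan block J_2(5): exp(t · J_2(5)) = e^(5t)·(I + t·N), where N is the 2×2 nilpotent shift.

After assembling e^{tJ} and conjugating by P, we get:

e^{tB} =
  [exp(5*t), -t*exp(5*t), t*exp(5*t)]
  [0, exp(5*t), 0]
  [0, 0, exp(5*t)]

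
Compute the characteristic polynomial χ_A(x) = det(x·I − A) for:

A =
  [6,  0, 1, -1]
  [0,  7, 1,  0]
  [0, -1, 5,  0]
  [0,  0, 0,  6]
x^4 - 24*x^3 + 216*x^2 - 864*x + 1296

Expanding det(x·I − A) (e.g. by cofactor expansion or by noting that A is similar to its Jordan form J, which has the same characteristic polynomial as A) gives
  χ_A(x) = x^4 - 24*x^3 + 216*x^2 - 864*x + 1296
which factors as (x - 6)^4. The eigenvalues (with algebraic multiplicities) are λ = 6 with multiplicity 4.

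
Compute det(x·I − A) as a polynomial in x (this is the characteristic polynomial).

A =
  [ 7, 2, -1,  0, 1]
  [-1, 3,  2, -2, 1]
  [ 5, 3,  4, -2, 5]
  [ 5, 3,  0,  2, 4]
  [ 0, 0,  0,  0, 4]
x^5 - 20*x^4 + 160*x^3 - 640*x^2 + 1280*x - 1024

Expanding det(x·I − A) (e.g. by cofactor expansion or by noting that A is similar to its Jordan form J, which has the same characteristic polynomial as A) gives
  χ_A(x) = x^5 - 20*x^4 + 160*x^3 - 640*x^2 + 1280*x - 1024
which factors as (x - 4)^5. The eigenvalues (with algebraic multiplicities) are λ = 4 with multiplicity 5.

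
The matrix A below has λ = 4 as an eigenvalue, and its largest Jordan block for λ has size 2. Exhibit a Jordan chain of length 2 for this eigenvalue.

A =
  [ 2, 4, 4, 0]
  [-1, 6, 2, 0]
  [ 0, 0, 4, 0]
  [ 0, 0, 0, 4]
A Jordan chain for λ = 4 of length 2:
v_1 = (-2, -1, 0, 0)ᵀ
v_2 = (1, 0, 0, 0)ᵀ

Let N = A − (4)·I. We want v_2 with N^2 v_2 = 0 but N^1 v_2 ≠ 0; then v_{j-1} := N · v_j for j = 2, …, 2.

Pick v_2 = (1, 0, 0, 0)ᵀ.
Then v_1 = N · v_2 = (-2, -1, 0, 0)ᵀ.

Sanity check: (A − (4)·I) v_1 = (0, 0, 0, 0)ᵀ = 0. ✓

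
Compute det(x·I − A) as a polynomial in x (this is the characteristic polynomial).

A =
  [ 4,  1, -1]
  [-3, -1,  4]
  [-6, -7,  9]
x^3 - 12*x^2 + 48*x - 64

Expanding det(x·I − A) (e.g. by cofactor expansion or by noting that A is similar to its Jordan form J, which has the same characteristic polynomial as A) gives
  χ_A(x) = x^3 - 12*x^2 + 48*x - 64
which factors as (x - 4)^3. The eigenvalues (with algebraic multiplicities) are λ = 4 with multiplicity 3.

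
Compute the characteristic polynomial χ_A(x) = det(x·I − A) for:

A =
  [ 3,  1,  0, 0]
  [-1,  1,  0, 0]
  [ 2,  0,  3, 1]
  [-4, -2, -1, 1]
x^4 - 8*x^3 + 24*x^2 - 32*x + 16

Expanding det(x·I − A) (e.g. by cofactor expansion or by noting that A is similar to its Jordan form J, which has the same characteristic polynomial as A) gives
  χ_A(x) = x^4 - 8*x^3 + 24*x^2 - 32*x + 16
which factors as (x - 2)^4. The eigenvalues (with algebraic multiplicities) are λ = 2 with multiplicity 4.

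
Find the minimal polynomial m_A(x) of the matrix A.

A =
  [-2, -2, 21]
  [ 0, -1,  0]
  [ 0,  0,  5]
x^3 - 2*x^2 - 13*x - 10

The characteristic polynomial is χ_A(x) = (x - 5)*(x + 1)*(x + 2), so the eigenvalues are known. The minimal polynomial is
  m_A(x) = Π_λ (x − λ)^{k_λ}
where k_λ is the size of the *largest* Jordan block for λ (equivalently, the smallest k with (A − λI)^k v = 0 for every generalised eigenvector v of λ).

  λ = -2: largest Jordan block has size 1, contributing (x + 2)
  λ = -1: largest Jordan block has size 1, contributing (x + 1)
  λ = 5: largest Jordan block has size 1, contributing (x − 5)

So m_A(x) = (x - 5)*(x + 1)*(x + 2) = x^3 - 2*x^2 - 13*x - 10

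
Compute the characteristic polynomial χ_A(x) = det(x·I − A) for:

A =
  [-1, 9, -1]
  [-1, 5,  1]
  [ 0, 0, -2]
x^3 - 2*x^2 - 4*x + 8

Expanding det(x·I − A) (e.g. by cofactor expansion or by noting that A is similar to its Jordan form J, which has the same characteristic polynomial as A) gives
  χ_A(x) = x^3 - 2*x^2 - 4*x + 8
which factors as (x - 2)^2*(x + 2). The eigenvalues (with algebraic multiplicities) are λ = -2 with multiplicity 1, λ = 2 with multiplicity 2.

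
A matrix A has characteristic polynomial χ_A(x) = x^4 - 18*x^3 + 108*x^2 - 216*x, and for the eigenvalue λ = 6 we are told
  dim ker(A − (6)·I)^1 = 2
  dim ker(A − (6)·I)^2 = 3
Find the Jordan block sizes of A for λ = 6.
Block sizes for λ = 6: [2, 1]

From the dimensions of kernels of powers, the number of Jordan blocks of size at least j is d_j − d_{j−1} where d_j = dim ker(N^j) (with d_0 = 0). Computing the differences gives [2, 1].
The number of blocks of size exactly k is (#blocks of size ≥ k) − (#blocks of size ≥ k + 1), so the partition is: 1 block(s) of size 1, 1 block(s) of size 2.
In nonincreasing order the block sizes are [2, 1].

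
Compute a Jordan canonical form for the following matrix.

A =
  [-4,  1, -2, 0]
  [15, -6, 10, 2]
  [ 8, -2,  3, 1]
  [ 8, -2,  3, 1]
J_2(-3) ⊕ J_2(0)

The characteristic polynomial is
  det(x·I − A) = x^4 + 6*x^3 + 9*x^2 = x^2*(x + 3)^2

Eigenvalues and multiplicities (the geometric multiplicity of λ is n − rank(A − λI), which equals the number of Jordan blocks for λ):
  λ = -3: algebraic multiplicity = 2, geometric multiplicity = 1
  λ = 0: algebraic multiplicity = 2, geometric multiplicity = 1

Determining the block sizes for each eigenvalue:
  λ = -3: one block (gm = 1), so the single block has size am = 2 → block sizes [2]
  λ = 0: one block (gm = 1), so the single block has size am = 2 → block sizes [2]

Assembling the blocks gives a Jordan form
J =
  [-3,  1, 0, 0]
  [ 0, -3, 0, 0]
  [ 0,  0, 0, 1]
  [ 0,  0, 0, 0]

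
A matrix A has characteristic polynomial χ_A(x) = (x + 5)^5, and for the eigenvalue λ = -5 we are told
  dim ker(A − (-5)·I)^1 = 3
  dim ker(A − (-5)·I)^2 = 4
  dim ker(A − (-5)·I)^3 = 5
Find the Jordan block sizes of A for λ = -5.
Block sizes for λ = -5: [3, 1, 1]

From the dimensions of kernels of powers, the number of Jordan blocks of size at least j is d_j − d_{j−1} where d_j = dim ker(N^j) (with d_0 = 0). Computing the differences gives [3, 1, 1].
The number of blocks of size exactly k is (#blocks of size ≥ k) − (#blocks of size ≥ k + 1), so the partition is: 2 block(s) of size 1, 1 block(s) of size 3.
In nonincreasing order the block sizes are [3, 1, 1].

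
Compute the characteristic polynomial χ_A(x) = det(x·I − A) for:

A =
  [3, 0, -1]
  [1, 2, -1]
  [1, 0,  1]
x^3 - 6*x^2 + 12*x - 8

Expanding det(x·I − A) (e.g. by cofactor expansion or by noting that A is similar to its Jordan form J, which has the same characteristic polynomial as A) gives
  χ_A(x) = x^3 - 6*x^2 + 12*x - 8
which factors as (x - 2)^3. The eigenvalues (with algebraic multiplicities) are λ = 2 with multiplicity 3.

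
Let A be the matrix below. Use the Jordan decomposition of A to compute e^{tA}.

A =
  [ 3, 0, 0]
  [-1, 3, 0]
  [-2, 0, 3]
e^{tA} =
  [exp(3*t), 0, 0]
  [-t*exp(3*t), exp(3*t), 0]
  [-2*t*exp(3*t), 0, exp(3*t)]

Strategy: write A = P · J · P⁻¹ where J is a Jordan canonical form, so e^{tA} = P · e^{tJ} · P⁻¹, and e^{tJ} can be computed block-by-block.

A has Jordan form
J =
  [3, 1, 0]
  [0, 3, 0]
  [0, 0, 3]
(up to reordering of blocks).

Per-block formulas:
  For a 2×2 Jordan block J_2(3): exp(t · J_2(3)) = e^(3t)·(I + t·N), where N is the 2×2 nilpotent shift.
  For a 1×1 block at λ = 3: exp(t · [3]) = [e^(3t)].

After assembling e^{tJ} and conjugating by P, we get:

e^{tA} =
  [exp(3*t), 0, 0]
  [-t*exp(3*t), exp(3*t), 0]
  [-2*t*exp(3*t), 0, exp(3*t)]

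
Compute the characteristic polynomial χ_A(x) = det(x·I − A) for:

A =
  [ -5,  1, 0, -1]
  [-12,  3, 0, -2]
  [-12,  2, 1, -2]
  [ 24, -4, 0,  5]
x^4 - 4*x^3 + 6*x^2 - 4*x + 1

Expanding det(x·I − A) (e.g. by cofactor expansion or by noting that A is similar to its Jordan form J, which has the same characteristic polynomial as A) gives
  χ_A(x) = x^4 - 4*x^3 + 6*x^2 - 4*x + 1
which factors as (x - 1)^4. The eigenvalues (with algebraic multiplicities) are λ = 1 with multiplicity 4.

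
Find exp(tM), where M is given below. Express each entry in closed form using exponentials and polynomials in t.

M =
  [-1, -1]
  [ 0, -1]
e^{tM} =
  [exp(-t), -t*exp(-t)]
  [0, exp(-t)]

Strategy: write M = P · J · P⁻¹ where J is a Jordan canonical form, so e^{tM} = P · e^{tJ} · P⁻¹, and e^{tJ} can be computed block-by-block.

M has Jordan form
J =
  [-1,  1]
  [ 0, -1]
(up to reordering of blocks).

Per-block formulas:
  For a 2×2 Jordan block J_2(-1): exp(t · J_2(-1)) = e^(-1t)·(I + t·N), where N is the 2×2 nilpotent shift.

After assembling e^{tJ} and conjugating by P, we get:

e^{tM} =
  [exp(-t), -t*exp(-t)]
  [0, exp(-t)]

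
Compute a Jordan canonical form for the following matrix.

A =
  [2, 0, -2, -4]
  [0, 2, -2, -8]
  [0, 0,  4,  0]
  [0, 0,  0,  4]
J_1(2) ⊕ J_1(2) ⊕ J_1(4) ⊕ J_1(4)

The characteristic polynomial is
  det(x·I − A) = x^4 - 12*x^3 + 52*x^2 - 96*x + 64 = (x - 4)^2*(x - 2)^2

Eigenvalues and multiplicities (the geometric multiplicity of λ is n − rank(A − λI), which equals the number of Jordan blocks for λ):
  λ = 2: algebraic multiplicity = 2, geometric multiplicity = 2
  λ = 4: algebraic multiplicity = 2, geometric multiplicity = 2

Determining the block sizes for each eigenvalue:
  λ = 2: gm = am = 2, so every block has size 1 → block sizes [1, 1]
  λ = 4: gm = am = 2, so every block has size 1 → block sizes [1, 1]

Assembling the blocks gives a Jordan form
J =
  [2, 0, 0, 0]
  [0, 2, 0, 0]
  [0, 0, 4, 0]
  [0, 0, 0, 4]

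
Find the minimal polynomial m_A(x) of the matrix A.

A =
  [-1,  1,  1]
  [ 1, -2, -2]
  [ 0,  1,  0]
x^3 + 3*x^2 + 3*x + 1

The characteristic polynomial is χ_A(x) = (x + 1)^3, so the eigenvalues are known. The minimal polynomial is
  m_A(x) = Π_λ (x − λ)^{k_λ}
where k_λ is the size of the *largest* Jordan block for λ (equivalently, the smallest k with (A − λI)^k v = 0 for every generalised eigenvector v of λ).

  λ = -1: largest Jordan block has size 3, contributing (x + 1)^3

So m_A(x) = (x + 1)^3 = x^3 + 3*x^2 + 3*x + 1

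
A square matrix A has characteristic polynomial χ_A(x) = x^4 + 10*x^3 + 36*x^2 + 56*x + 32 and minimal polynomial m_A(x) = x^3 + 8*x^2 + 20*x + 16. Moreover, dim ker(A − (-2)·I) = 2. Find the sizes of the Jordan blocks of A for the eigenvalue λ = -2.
Block sizes for λ = -2: [2, 1]

Step 1 — from the characteristic polynomial, algebraic multiplicity of λ = -2 is 3. From dim ker(A − (-2)·I) = 2, there are exactly 2 Jordan blocks for λ = -2.
Step 2 — from the minimal polynomial, the factor (x + 2)^2 tells us the largest block for λ = -2 has size 2.
Step 3 — with total size 3, 2 blocks, and largest block 2, the block sizes (in nonincreasing order) are [2, 1].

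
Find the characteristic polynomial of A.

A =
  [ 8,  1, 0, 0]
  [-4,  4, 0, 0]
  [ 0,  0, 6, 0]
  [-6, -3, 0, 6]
x^4 - 24*x^3 + 216*x^2 - 864*x + 1296

Expanding det(x·I − A) (e.g. by cofactor expansion or by noting that A is similar to its Jordan form J, which has the same characteristic polynomial as A) gives
  χ_A(x) = x^4 - 24*x^3 + 216*x^2 - 864*x + 1296
which factors as (x - 6)^4. The eigenvalues (with algebraic multiplicities) are λ = 6 with multiplicity 4.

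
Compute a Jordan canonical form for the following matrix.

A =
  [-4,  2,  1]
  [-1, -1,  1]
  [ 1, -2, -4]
J_2(-3) ⊕ J_1(-3)

The characteristic polynomial is
  det(x·I − A) = x^3 + 9*x^2 + 27*x + 27 = (x + 3)^3

Eigenvalues and multiplicities (the geometric multiplicity of λ is n − rank(A − λI), which equals the number of Jordan blocks for λ):
  λ = -3: algebraic multiplicity = 3, geometric multiplicity = 2

Determining the block sizes for each eigenvalue:
  λ = -3: 2 blocks summing to 3 forces exactly one block of size 2 and the rest size 1 → block sizes [2, 1]

Assembling the blocks gives a Jordan form
J =
  [-3,  1,  0]
  [ 0, -3,  0]
  [ 0,  0, -3]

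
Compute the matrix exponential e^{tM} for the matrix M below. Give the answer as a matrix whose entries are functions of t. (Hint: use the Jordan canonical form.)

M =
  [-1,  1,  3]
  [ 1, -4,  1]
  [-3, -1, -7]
e^{tM} =
  [t^2*exp(-4*t)/2 + 3*t*exp(-4*t) + exp(-4*t), t*exp(-4*t), t^2*exp(-4*t)/2 + 3*t*exp(-4*t)]
  [t*exp(-4*t), exp(-4*t), t*exp(-4*t)]
  [-t^2*exp(-4*t)/2 - 3*t*exp(-4*t), -t*exp(-4*t), -t^2*exp(-4*t)/2 - 3*t*exp(-4*t) + exp(-4*t)]

Strategy: write M = P · J · P⁻¹ where J is a Jordan canonical form, so e^{tM} = P · e^{tJ} · P⁻¹, and e^{tJ} can be computed block-by-block.

M has Jordan form
J =
  [-4,  1,  0]
  [ 0, -4,  1]
  [ 0,  0, -4]
(up to reordering of blocks).

Per-block formulas:
  For a 3×3 Jordan block J_3(-4): exp(t · J_3(-4)) = e^(-4t)·(I + t·N + (t^2/2)·N^2), where N is the 3×3 nilpotent shift.

After assembling e^{tJ} and conjugating by P, we get:

e^{tM} =
  [t^2*exp(-4*t)/2 + 3*t*exp(-4*t) + exp(-4*t), t*exp(-4*t), t^2*exp(-4*t)/2 + 3*t*exp(-4*t)]
  [t*exp(-4*t), exp(-4*t), t*exp(-4*t)]
  [-t^2*exp(-4*t)/2 - 3*t*exp(-4*t), -t*exp(-4*t), -t^2*exp(-4*t)/2 - 3*t*exp(-4*t) + exp(-4*t)]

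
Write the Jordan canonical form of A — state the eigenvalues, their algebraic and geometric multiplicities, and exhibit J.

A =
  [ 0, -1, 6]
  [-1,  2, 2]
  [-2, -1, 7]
J_3(3)

The characteristic polynomial is
  det(x·I − A) = x^3 - 9*x^2 + 27*x - 27 = (x - 3)^3

Eigenvalues and multiplicities (the geometric multiplicity of λ is n − rank(A − λI), which equals the number of Jordan blocks for λ):
  λ = 3: algebraic multiplicity = 3, geometric multiplicity = 1

Determining the block sizes for each eigenvalue:
  λ = 3: one block (gm = 1), so the single block has size am = 3 → block sizes [3]

Assembling the blocks gives a Jordan form
J =
  [3, 1, 0]
  [0, 3, 1]
  [0, 0, 3]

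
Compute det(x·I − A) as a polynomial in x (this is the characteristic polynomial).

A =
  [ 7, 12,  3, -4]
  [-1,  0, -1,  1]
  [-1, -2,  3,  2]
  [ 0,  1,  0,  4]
x^4 - 14*x^3 + 73*x^2 - 168*x + 144

Expanding det(x·I − A) (e.g. by cofactor expansion or by noting that A is similar to its Jordan form J, which has the same characteristic polynomial as A) gives
  χ_A(x) = x^4 - 14*x^3 + 73*x^2 - 168*x + 144
which factors as (x - 4)^2*(x - 3)^2. The eigenvalues (with algebraic multiplicities) are λ = 3 with multiplicity 2, λ = 4 with multiplicity 2.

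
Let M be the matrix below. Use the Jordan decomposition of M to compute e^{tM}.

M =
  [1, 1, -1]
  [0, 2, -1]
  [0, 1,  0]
e^{tM} =
  [exp(t), t*exp(t), -t*exp(t)]
  [0, t*exp(t) + exp(t), -t*exp(t)]
  [0, t*exp(t), -t*exp(t) + exp(t)]

Strategy: write M = P · J · P⁻¹ where J is a Jordan canonical form, so e^{tM} = P · e^{tJ} · P⁻¹, and e^{tJ} can be computed block-by-block.

M has Jordan form
J =
  [1, 1, 0]
  [0, 1, 0]
  [0, 0, 1]
(up to reordering of blocks).

Per-block formulas:
  For a 1×1 block at λ = 1: exp(t · [1]) = [e^(1t)].
  For a 2×2 Jordan block J_2(1): exp(t · J_2(1)) = e^(1t)·(I + t·N), where N is the 2×2 nilpotent shift.

After assembling e^{tJ} and conjugating by P, we get:

e^{tM} =
  [exp(t), t*exp(t), -t*exp(t)]
  [0, t*exp(t) + exp(t), -t*exp(t)]
  [0, t*exp(t), -t*exp(t) + exp(t)]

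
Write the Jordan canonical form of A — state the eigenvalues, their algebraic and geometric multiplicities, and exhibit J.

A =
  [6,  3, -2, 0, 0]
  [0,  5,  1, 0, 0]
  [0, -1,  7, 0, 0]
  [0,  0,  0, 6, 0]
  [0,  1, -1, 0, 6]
J_3(6) ⊕ J_1(6) ⊕ J_1(6)

The characteristic polynomial is
  det(x·I − A) = x^5 - 30*x^4 + 360*x^3 - 2160*x^2 + 6480*x - 7776 = (x - 6)^5

Eigenvalues and multiplicities (the geometric multiplicity of λ is n − rank(A − λI), which equals the number of Jordan blocks for λ):
  λ = 6: algebraic multiplicity = 5, geometric multiplicity = 3

Determining the block sizes for each eigenvalue:
  λ = 6: with am = 5 and gm = 3, the partition is not yet determined (e.g. several partitions of 5 into 3 parts exist). Let N = A − (6)·I. Computing rank(N^1) = 2, rank(N^2) = 1, rank(N^3) = 0; the number of blocks of size ≥ j is rank(N^{j−1}) − rank(N^j), giving [3, 1, 1]. So we have 1 block(s) of size 3, 2 block(s) of size 1 → block sizes [3, 1, 1]

Assembling the blocks gives a Jordan form
J =
  [6, 1, 0, 0, 0]
  [0, 6, 1, 0, 0]
  [0, 0, 6, 0, 0]
  [0, 0, 0, 6, 0]
  [0, 0, 0, 0, 6]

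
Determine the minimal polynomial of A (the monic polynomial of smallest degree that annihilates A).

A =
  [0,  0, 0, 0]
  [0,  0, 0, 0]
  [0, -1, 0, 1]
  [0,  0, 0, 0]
x^2

The characteristic polynomial is χ_A(x) = x^4, so the eigenvalues are known. The minimal polynomial is
  m_A(x) = Π_λ (x − λ)^{k_λ}
where k_λ is the size of the *largest* Jordan block for λ (equivalently, the smallest k with (A − λI)^k v = 0 for every generalised eigenvector v of λ).

  λ = 0: largest Jordan block has size 2, contributing (x − 0)^2

So m_A(x) = x^2 = x^2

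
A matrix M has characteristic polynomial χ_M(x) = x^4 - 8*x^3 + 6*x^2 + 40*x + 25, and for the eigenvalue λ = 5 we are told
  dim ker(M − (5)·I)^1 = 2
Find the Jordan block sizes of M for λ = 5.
Block sizes for λ = 5: [1, 1]

From the dimensions of kernels of powers, the number of Jordan blocks of size at least j is d_j − d_{j−1} where d_j = dim ker(N^j) (with d_0 = 0). Computing the differences gives [2].
The number of blocks of size exactly k is (#blocks of size ≥ k) − (#blocks of size ≥ k + 1), so the partition is: 2 block(s) of size 1.
In nonincreasing order the block sizes are [1, 1].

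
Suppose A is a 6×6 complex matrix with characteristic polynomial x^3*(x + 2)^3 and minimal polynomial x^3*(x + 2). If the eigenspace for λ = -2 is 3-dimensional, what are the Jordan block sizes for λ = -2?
Block sizes for λ = -2: [1, 1, 1]

Step 1 — from the characteristic polynomial, algebraic multiplicity of λ = -2 is 3. From dim ker(A − (-2)·I) = 3, there are exactly 3 Jordan blocks for λ = -2.
Step 2 — from the minimal polynomial, the factor (x + 2) tells us the largest block for λ = -2 has size 1.
Step 3 — with total size 3, 3 blocks, and largest block 1, the block sizes (in nonincreasing order) are [1, 1, 1].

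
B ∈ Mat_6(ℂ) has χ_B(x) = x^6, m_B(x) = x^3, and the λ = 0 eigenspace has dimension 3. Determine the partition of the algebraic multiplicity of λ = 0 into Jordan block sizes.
Block sizes for λ = 0: [3, 2, 1]

Step 1 — from the characteristic polynomial, algebraic multiplicity of λ = 0 is 6. From dim ker(B − (0)·I) = 3, there are exactly 3 Jordan blocks for λ = 0.
Step 2 — from the minimal polynomial, the factor (x − 0)^3 tells us the largest block for λ = 0 has size 3.
Step 3 — with total size 6, 3 blocks, and largest block 3, the block sizes (in nonincreasing order) are [3, 2, 1].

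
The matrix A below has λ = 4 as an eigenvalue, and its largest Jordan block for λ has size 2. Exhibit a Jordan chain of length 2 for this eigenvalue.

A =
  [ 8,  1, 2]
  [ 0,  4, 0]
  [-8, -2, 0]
A Jordan chain for λ = 4 of length 2:
v_1 = (4, 0, -8)ᵀ
v_2 = (1, 0, 0)ᵀ

Let N = A − (4)·I. We want v_2 with N^2 v_2 = 0 but N^1 v_2 ≠ 0; then v_{j-1} := N · v_j for j = 2, …, 2.

Pick v_2 = (1, 0, 0)ᵀ.
Then v_1 = N · v_2 = (4, 0, -8)ᵀ.

Sanity check: (A − (4)·I) v_1 = (0, 0, 0)ᵀ = 0. ✓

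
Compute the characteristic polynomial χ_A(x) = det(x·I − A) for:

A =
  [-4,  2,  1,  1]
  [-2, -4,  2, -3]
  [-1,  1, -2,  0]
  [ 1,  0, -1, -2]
x^4 + 12*x^3 + 54*x^2 + 108*x + 81

Expanding det(x·I − A) (e.g. by cofactor expansion or by noting that A is similar to its Jordan form J, which has the same characteristic polynomial as A) gives
  χ_A(x) = x^4 + 12*x^3 + 54*x^2 + 108*x + 81
which factors as (x + 3)^4. The eigenvalues (with algebraic multiplicities) are λ = -3 with multiplicity 4.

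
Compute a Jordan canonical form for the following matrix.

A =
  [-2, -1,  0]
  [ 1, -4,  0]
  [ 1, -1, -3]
J_2(-3) ⊕ J_1(-3)

The characteristic polynomial is
  det(x·I − A) = x^3 + 9*x^2 + 27*x + 27 = (x + 3)^3

Eigenvalues and multiplicities (the geometric multiplicity of λ is n − rank(A − λI), which equals the number of Jordan blocks for λ):
  λ = -3: algebraic multiplicity = 3, geometric multiplicity = 2

Determining the block sizes for each eigenvalue:
  λ = -3: 2 blocks summing to 3 forces exactly one block of size 2 and the rest size 1 → block sizes [2, 1]

Assembling the blocks gives a Jordan form
J =
  [-3,  1,  0]
  [ 0, -3,  0]
  [ 0,  0, -3]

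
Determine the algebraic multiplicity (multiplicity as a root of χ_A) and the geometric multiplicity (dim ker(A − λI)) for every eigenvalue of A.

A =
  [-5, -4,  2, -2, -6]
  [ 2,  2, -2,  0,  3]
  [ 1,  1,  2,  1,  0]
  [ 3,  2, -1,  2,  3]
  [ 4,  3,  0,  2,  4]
λ = 1: alg = 5, geom = 3

Step 1 — factor the characteristic polynomial to read off the algebraic multiplicities:
  χ_A(x) = (x - 1)^5

Step 2 — compute geometric multiplicities via the rank-nullity identity g(λ) = n − rank(A − λI):
  rank(A − (1)·I) = 2, so dim ker(A − (1)·I) = n − 2 = 3

Summary:
  λ = 1: algebraic multiplicity = 5, geometric multiplicity = 3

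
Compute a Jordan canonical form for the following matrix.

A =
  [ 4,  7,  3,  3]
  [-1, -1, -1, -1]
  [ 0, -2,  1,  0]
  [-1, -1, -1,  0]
J_3(1) ⊕ J_1(1)

The characteristic polynomial is
  det(x·I − A) = x^4 - 4*x^3 + 6*x^2 - 4*x + 1 = (x - 1)^4

Eigenvalues and multiplicities (the geometric multiplicity of λ is n − rank(A − λI), which equals the number of Jordan blocks for λ):
  λ = 1: algebraic multiplicity = 4, geometric multiplicity = 2

Determining the block sizes for each eigenvalue:
  λ = 1: with am = 4 and gm = 2, the partition is not yet determined (e.g. several partitions of 4 into 2 parts exist). Let N = A − (1)·I. Computing rank(N^1) = 2, rank(N^2) = 1, rank(N^3) = 0; the number of blocks of size ≥ j is rank(N^{j−1}) − rank(N^j), giving [2, 1, 1]. So we have 1 block(s) of size 3, 1 block(s) of size 1 → block sizes [3, 1]

Assembling the blocks gives a Jordan form
J =
  [1, 1, 0, 0]
  [0, 1, 1, 0]
  [0, 0, 1, 0]
  [0, 0, 0, 1]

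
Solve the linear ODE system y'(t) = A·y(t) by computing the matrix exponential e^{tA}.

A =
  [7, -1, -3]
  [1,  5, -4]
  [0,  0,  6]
e^{tA} =
  [t*exp(6*t) + exp(6*t), -t*exp(6*t), t^2*exp(6*t)/2 - 3*t*exp(6*t)]
  [t*exp(6*t), -t*exp(6*t) + exp(6*t), t^2*exp(6*t)/2 - 4*t*exp(6*t)]
  [0, 0, exp(6*t)]

Strategy: write A = P · J · P⁻¹ where J is a Jordan canonical form, so e^{tA} = P · e^{tJ} · P⁻¹, and e^{tJ} can be computed block-by-block.

A has Jordan form
J =
  [6, 1, 0]
  [0, 6, 1]
  [0, 0, 6]
(up to reordering of blocks).

Per-block formulas:
  For a 3×3 Jordan block J_3(6): exp(t · J_3(6)) = e^(6t)·(I + t·N + (t^2/2)·N^2), where N is the 3×3 nilpotent shift.

After assembling e^{tJ} and conjugating by P, we get:

e^{tA} =
  [t*exp(6*t) + exp(6*t), -t*exp(6*t), t^2*exp(6*t)/2 - 3*t*exp(6*t)]
  [t*exp(6*t), -t*exp(6*t) + exp(6*t), t^2*exp(6*t)/2 - 4*t*exp(6*t)]
  [0, 0, exp(6*t)]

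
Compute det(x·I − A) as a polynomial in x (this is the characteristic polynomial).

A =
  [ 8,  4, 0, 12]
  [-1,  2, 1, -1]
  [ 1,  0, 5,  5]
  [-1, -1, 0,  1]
x^4 - 16*x^3 + 96*x^2 - 256*x + 256

Expanding det(x·I − A) (e.g. by cofactor expansion or by noting that A is similar to its Jordan form J, which has the same characteristic polynomial as A) gives
  χ_A(x) = x^4 - 16*x^3 + 96*x^2 - 256*x + 256
which factors as (x - 4)^4. The eigenvalues (with algebraic multiplicities) are λ = 4 with multiplicity 4.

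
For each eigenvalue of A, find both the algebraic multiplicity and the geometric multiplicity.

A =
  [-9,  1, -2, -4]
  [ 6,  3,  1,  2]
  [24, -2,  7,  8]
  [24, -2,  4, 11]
λ = 3: alg = 4, geom = 2

Step 1 — factor the characteristic polynomial to read off the algebraic multiplicities:
  χ_A(x) = (x - 3)^4

Step 2 — compute geometric multiplicities via the rank-nullity identity g(λ) = n − rank(A − λI):
  rank(A − (3)·I) = 2, so dim ker(A − (3)·I) = n − 2 = 2

Summary:
  λ = 3: algebraic multiplicity = 4, geometric multiplicity = 2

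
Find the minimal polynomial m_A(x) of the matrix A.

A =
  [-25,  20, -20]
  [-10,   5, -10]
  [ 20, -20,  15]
x^2 - 25

The characteristic polynomial is χ_A(x) = (x - 5)*(x + 5)^2, so the eigenvalues are known. The minimal polynomial is
  m_A(x) = Π_λ (x − λ)^{k_λ}
where k_λ is the size of the *largest* Jordan block for λ (equivalently, the smallest k with (A − λI)^k v = 0 for every generalised eigenvector v of λ).

  λ = -5: largest Jordan block has size 1, contributing (x + 5)
  λ = 5: largest Jordan block has size 1, contributing (x − 5)

So m_A(x) = (x - 5)*(x + 5) = x^2 - 25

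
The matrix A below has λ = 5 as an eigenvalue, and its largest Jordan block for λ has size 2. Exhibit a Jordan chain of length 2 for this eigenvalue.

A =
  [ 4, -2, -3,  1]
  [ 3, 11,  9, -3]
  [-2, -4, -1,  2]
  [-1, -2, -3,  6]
A Jordan chain for λ = 5 of length 2:
v_1 = (-1, 3, -2, -1)ᵀ
v_2 = (1, 0, 0, 0)ᵀ

Let N = A − (5)·I. We want v_2 with N^2 v_2 = 0 but N^1 v_2 ≠ 0; then v_{j-1} := N · v_j for j = 2, …, 2.

Pick v_2 = (1, 0, 0, 0)ᵀ.
Then v_1 = N · v_2 = (-1, 3, -2, -1)ᵀ.

Sanity check: (A − (5)·I) v_1 = (0, 0, 0, 0)ᵀ = 0. ✓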